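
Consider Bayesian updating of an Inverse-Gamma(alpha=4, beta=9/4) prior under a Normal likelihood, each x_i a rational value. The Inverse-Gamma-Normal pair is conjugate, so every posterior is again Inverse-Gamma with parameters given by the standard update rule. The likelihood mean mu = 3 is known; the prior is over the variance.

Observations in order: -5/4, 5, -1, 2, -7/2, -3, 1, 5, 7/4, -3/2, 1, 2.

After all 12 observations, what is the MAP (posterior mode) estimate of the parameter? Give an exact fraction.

obs 1: x=-5/4 → posterior Inverse-Gamma(9/2, 361/32)
obs 2: x=5 → posterior Inverse-Gamma(5, 425/32)
obs 3: x=-1 → posterior Inverse-Gamma(11/2, 681/32)
obs 4: x=2 → posterior Inverse-Gamma(6, 697/32)
obs 5: x=-7/2 → posterior Inverse-Gamma(13/2, 1373/32)
obs 6: x=-3 → posterior Inverse-Gamma(7, 1949/32)
obs 7: x=1 → posterior Inverse-Gamma(15/2, 2013/32)
obs 8: x=5 → posterior Inverse-Gamma(8, 2077/32)
obs 9: x=7/4 → posterior Inverse-Gamma(17/2, 1051/16)
obs 10: x=-3/2 → posterior Inverse-Gamma(9, 1213/16)
obs 11: x=1 → posterior Inverse-Gamma(19/2, 1245/16)
obs 12: x=2 → posterior Inverse-Gamma(10, 1253/16)

1253/176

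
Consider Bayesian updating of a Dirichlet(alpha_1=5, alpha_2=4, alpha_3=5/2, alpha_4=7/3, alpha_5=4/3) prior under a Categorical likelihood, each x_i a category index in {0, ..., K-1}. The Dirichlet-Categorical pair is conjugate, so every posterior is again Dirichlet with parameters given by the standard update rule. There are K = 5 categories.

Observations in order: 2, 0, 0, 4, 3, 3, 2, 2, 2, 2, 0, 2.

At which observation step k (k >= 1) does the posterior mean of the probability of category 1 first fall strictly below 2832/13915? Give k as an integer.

k = 5

obs 1: x=2 → posterior Dirichlet(5, 4, 7/2, 7/3, 4/3)
obs 2: x=0 → posterior Dirichlet(6, 4, 7/2, 7/3, 4/3)
obs 3: x=0 → posterior Dirichlet(7, 4, 7/2, 7/3, 4/3)
obs 4: x=4 → posterior Dirichlet(7, 4, 7/2, 7/3, 7/3)
obs 5: x=3 → posterior Dirichlet(7, 4, 7/2, 10/3, 7/3)
obs 6: x=3 → posterior Dirichlet(7, 4, 7/2, 13/3, 7/3)
obs 7: x=2 → posterior Dirichlet(7, 4, 9/2, 13/3, 7/3)
obs 8: x=2 → posterior Dirichlet(7, 4, 11/2, 13/3, 7/3)
obs 9: x=2 → posterior Dirichlet(7, 4, 13/2, 13/3, 7/3)
obs 10: x=2 → posterior Dirichlet(7, 4, 15/2, 13/3, 7/3)
obs 11: x=0 → posterior Dirichlet(8, 4, 15/2, 13/3, 7/3)
obs 12: x=2 → posterior Dirichlet(8, 4, 17/2, 13/3, 7/3)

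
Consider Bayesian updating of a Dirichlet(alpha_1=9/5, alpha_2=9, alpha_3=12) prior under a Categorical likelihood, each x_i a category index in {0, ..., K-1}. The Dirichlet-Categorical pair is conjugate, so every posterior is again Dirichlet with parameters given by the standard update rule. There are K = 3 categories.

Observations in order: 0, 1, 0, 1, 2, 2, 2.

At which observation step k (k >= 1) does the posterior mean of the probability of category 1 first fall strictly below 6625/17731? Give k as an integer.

k = 7

obs 1: x=0 → posterior Dirichlet(14/5, 9, 12)
obs 2: x=1 → posterior Dirichlet(14/5, 10, 12)
obs 3: x=0 → posterior Dirichlet(19/5, 10, 12)
obs 4: x=1 → posterior Dirichlet(19/5, 11, 12)
obs 5: x=2 → posterior Dirichlet(19/5, 11, 13)
obs 6: x=2 → posterior Dirichlet(19/5, 11, 14)
obs 7: x=2 → posterior Dirichlet(19/5, 11, 15)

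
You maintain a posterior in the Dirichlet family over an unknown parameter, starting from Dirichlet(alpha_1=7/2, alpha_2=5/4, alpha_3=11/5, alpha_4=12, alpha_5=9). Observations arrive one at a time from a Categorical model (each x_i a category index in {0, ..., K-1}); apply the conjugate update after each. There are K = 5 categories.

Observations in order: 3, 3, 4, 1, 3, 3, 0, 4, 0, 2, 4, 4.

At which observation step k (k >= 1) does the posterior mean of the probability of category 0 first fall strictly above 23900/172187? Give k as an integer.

k = 9

obs 1: x=3 → posterior Dirichlet(7/2, 5/4, 11/5, 13, 9)
obs 2: x=3 → posterior Dirichlet(7/2, 5/4, 11/5, 14, 9)
obs 3: x=4 → posterior Dirichlet(7/2, 5/4, 11/5, 14, 10)
obs 4: x=1 → posterior Dirichlet(7/2, 9/4, 11/5, 14, 10)
obs 5: x=3 → posterior Dirichlet(7/2, 9/4, 11/5, 15, 10)
obs 6: x=3 → posterior Dirichlet(7/2, 9/4, 11/5, 16, 10)
obs 7: x=0 → posterior Dirichlet(9/2, 9/4, 11/5, 16, 10)
obs 8: x=4 → posterior Dirichlet(9/2, 9/4, 11/5, 16, 11)
obs 9: x=0 → posterior Dirichlet(11/2, 9/4, 11/5, 16, 11)
obs 10: x=2 → posterior Dirichlet(11/2, 9/4, 16/5, 16, 11)
obs 11: x=4 → posterior Dirichlet(11/2, 9/4, 16/5, 16, 12)
obs 12: x=4 → posterior Dirichlet(11/2, 9/4, 16/5, 16, 13)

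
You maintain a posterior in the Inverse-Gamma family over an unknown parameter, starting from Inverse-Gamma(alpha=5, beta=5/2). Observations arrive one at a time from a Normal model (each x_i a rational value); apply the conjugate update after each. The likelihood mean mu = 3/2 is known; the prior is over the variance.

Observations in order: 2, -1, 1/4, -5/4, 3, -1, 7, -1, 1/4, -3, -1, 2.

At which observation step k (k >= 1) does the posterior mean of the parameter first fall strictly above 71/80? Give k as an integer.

k = 2

obs 1: x=2 → posterior Inverse-Gamma(11/2, 21/8)
obs 2: x=-1 → posterior Inverse-Gamma(6, 23/4)
obs 3: x=1/4 → posterior Inverse-Gamma(13/2, 209/32)
obs 4: x=-5/4 → posterior Inverse-Gamma(7, 165/16)
obs 5: x=3 → posterior Inverse-Gamma(15/2, 183/16)
obs 6: x=-1 → posterior Inverse-Gamma(8, 233/16)
obs 7: x=7 → posterior Inverse-Gamma(17/2, 475/16)
obs 8: x=-1 → posterior Inverse-Gamma(9, 525/16)
obs 9: x=1/4 → posterior Inverse-Gamma(19/2, 1075/32)
obs 10: x=-3 → posterior Inverse-Gamma(10, 1399/32)
obs 11: x=-1 → posterior Inverse-Gamma(21/2, 1499/32)
obs 12: x=2 → posterior Inverse-Gamma(11, 1503/32)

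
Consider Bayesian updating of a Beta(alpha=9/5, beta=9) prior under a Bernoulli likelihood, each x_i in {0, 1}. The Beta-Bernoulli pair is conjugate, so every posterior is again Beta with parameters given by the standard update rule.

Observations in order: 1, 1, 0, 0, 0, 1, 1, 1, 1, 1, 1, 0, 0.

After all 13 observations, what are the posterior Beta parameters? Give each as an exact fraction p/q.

obs 1: x=1 → posterior Beta(14/5, 9)
obs 2: x=1 → posterior Beta(19/5, 9)
obs 3: x=0 → posterior Beta(19/5, 10)
obs 4: x=0 → posterior Beta(19/5, 11)
obs 5: x=0 → posterior Beta(19/5, 12)
obs 6: x=1 → posterior Beta(24/5, 12)
obs 7: x=1 → posterior Beta(29/5, 12)
obs 8: x=1 → posterior Beta(34/5, 12)
obs 9: x=1 → posterior Beta(39/5, 12)
obs 10: x=1 → posterior Beta(44/5, 12)
obs 11: x=1 → posterior Beta(49/5, 12)
obs 12: x=0 → posterior Beta(49/5, 13)
obs 13: x=0 → posterior Beta(49/5, 14)

alpha=49/5, beta=14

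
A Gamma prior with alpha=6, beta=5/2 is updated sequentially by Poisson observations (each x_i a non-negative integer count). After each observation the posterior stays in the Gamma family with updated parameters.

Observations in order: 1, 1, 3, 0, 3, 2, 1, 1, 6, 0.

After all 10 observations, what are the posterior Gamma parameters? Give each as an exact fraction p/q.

obs 1: x=1 → posterior Gamma(7, 7/2)
obs 2: x=1 → posterior Gamma(8, 9/2)
obs 3: x=3 → posterior Gamma(11, 11/2)
obs 4: x=0 → posterior Gamma(11, 13/2)
obs 5: x=3 → posterior Gamma(14, 15/2)
obs 6: x=2 → posterior Gamma(16, 17/2)
obs 7: x=1 → posterior Gamma(17, 19/2)
obs 8: x=1 → posterior Gamma(18, 21/2)
obs 9: x=6 → posterior Gamma(24, 23/2)
obs 10: x=0 → posterior Gamma(24, 25/2)

alpha=24, beta=25/2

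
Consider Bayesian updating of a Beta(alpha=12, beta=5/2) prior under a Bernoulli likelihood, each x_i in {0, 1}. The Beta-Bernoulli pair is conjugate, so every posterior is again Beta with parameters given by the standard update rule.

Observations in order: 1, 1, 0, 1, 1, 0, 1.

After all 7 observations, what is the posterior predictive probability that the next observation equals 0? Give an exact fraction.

9/43

obs 1: x=1 → posterior Beta(13, 5/2)
obs 2: x=1 → posterior Beta(14, 5/2)
obs 3: x=0 → posterior Beta(14, 7/2)
obs 4: x=1 → posterior Beta(15, 7/2)
obs 5: x=1 → posterior Beta(16, 7/2)
obs 6: x=0 → posterior Beta(16, 9/2)
obs 7: x=1 → posterior Beta(17, 9/2)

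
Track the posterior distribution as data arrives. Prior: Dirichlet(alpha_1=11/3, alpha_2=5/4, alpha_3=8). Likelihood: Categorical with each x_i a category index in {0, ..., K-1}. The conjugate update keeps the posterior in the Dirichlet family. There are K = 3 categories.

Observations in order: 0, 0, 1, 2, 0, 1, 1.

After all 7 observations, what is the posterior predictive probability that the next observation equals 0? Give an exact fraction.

obs 1: x=0 → posterior Dirichlet(14/3, 5/4, 8)
obs 2: x=0 → posterior Dirichlet(17/3, 5/4, 8)
obs 3: x=1 → posterior Dirichlet(17/3, 9/4, 8)
obs 4: x=2 → posterior Dirichlet(17/3, 9/4, 9)
obs 5: x=0 → posterior Dirichlet(20/3, 9/4, 9)
obs 6: x=1 → posterior Dirichlet(20/3, 13/4, 9)
obs 7: x=1 → posterior Dirichlet(20/3, 17/4, 9)

80/239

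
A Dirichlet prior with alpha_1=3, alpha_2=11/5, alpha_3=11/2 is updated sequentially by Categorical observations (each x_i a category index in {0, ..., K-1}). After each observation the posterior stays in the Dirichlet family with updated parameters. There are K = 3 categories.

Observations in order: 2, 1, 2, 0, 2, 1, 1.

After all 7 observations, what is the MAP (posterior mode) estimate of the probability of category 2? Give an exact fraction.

25/49

obs 1: x=2 → posterior Dirichlet(3, 11/5, 13/2)
obs 2: x=1 → posterior Dirichlet(3, 16/5, 13/2)
obs 3: x=2 → posterior Dirichlet(3, 16/5, 15/2)
obs 4: x=0 → posterior Dirichlet(4, 16/5, 15/2)
obs 5: x=2 → posterior Dirichlet(4, 16/5, 17/2)
obs 6: x=1 → posterior Dirichlet(4, 21/5, 17/2)
obs 7: x=1 → posterior Dirichlet(4, 26/5, 17/2)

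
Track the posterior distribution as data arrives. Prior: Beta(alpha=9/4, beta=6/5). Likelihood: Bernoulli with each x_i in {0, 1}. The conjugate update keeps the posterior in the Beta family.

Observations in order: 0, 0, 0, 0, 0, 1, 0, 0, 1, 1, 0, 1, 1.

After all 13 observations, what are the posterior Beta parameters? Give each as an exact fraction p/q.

alpha=29/4, beta=46/5

obs 1: x=0 → posterior Beta(9/4, 11/5)
obs 2: x=0 → posterior Beta(9/4, 16/5)
obs 3: x=0 → posterior Beta(9/4, 21/5)
obs 4: x=0 → posterior Beta(9/4, 26/5)
obs 5: x=0 → posterior Beta(9/4, 31/5)
obs 6: x=1 → posterior Beta(13/4, 31/5)
obs 7: x=0 → posterior Beta(13/4, 36/5)
obs 8: x=0 → posterior Beta(13/4, 41/5)
obs 9: x=1 → posterior Beta(17/4, 41/5)
obs 10: x=1 → posterior Beta(21/4, 41/5)
obs 11: x=0 → posterior Beta(21/4, 46/5)
obs 12: x=1 → posterior Beta(25/4, 46/5)
obs 13: x=1 → posterior Beta(29/4, 46/5)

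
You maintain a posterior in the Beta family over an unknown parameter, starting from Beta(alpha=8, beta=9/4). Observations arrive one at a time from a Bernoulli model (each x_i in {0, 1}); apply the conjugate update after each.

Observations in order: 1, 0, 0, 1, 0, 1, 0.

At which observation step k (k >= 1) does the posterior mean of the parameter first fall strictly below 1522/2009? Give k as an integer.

k = 2

obs 1: x=1 → posterior Beta(9, 9/4)
obs 2: x=0 → posterior Beta(9, 13/4)
obs 3: x=0 → posterior Beta(9, 17/4)
obs 4: x=1 → posterior Beta(10, 17/4)
obs 5: x=0 → posterior Beta(10, 21/4)
obs 6: x=1 → posterior Beta(11, 21/4)
obs 7: x=0 → posterior Beta(11, 25/4)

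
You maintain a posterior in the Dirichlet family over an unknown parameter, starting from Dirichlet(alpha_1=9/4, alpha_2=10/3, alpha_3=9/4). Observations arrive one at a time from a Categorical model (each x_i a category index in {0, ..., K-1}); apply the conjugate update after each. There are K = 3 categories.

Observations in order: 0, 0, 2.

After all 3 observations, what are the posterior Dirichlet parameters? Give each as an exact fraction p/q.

alpha_1=17/4, alpha_2=10/3, alpha_3=13/4

obs 1: x=0 → posterior Dirichlet(13/4, 10/3, 9/4)
obs 2: x=0 → posterior Dirichlet(17/4, 10/3, 9/4)
obs 3: x=2 → posterior Dirichlet(17/4, 10/3, 13/4)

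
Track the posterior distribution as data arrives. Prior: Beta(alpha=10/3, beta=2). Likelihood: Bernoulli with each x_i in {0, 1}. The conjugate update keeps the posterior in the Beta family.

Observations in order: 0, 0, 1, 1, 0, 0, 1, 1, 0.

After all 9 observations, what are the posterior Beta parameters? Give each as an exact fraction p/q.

obs 1: x=0 → posterior Beta(10/3, 3)
obs 2: x=0 → posterior Beta(10/3, 4)
obs 3: x=1 → posterior Beta(13/3, 4)
obs 4: x=1 → posterior Beta(16/3, 4)
obs 5: x=0 → posterior Beta(16/3, 5)
obs 6: x=0 → posterior Beta(16/3, 6)
obs 7: x=1 → posterior Beta(19/3, 6)
obs 8: x=1 → posterior Beta(22/3, 6)
obs 9: x=0 → posterior Beta(22/3, 7)

alpha=22/3, beta=7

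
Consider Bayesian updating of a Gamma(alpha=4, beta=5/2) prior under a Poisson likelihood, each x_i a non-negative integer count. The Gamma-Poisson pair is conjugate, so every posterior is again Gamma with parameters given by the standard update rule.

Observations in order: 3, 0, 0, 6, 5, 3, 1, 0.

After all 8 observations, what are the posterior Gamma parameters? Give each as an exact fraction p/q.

alpha=22, beta=21/2

obs 1: x=3 → posterior Gamma(7, 7/2)
obs 2: x=0 → posterior Gamma(7, 9/2)
obs 3: x=0 → posterior Gamma(7, 11/2)
obs 4: x=6 → posterior Gamma(13, 13/2)
obs 5: x=5 → posterior Gamma(18, 15/2)
obs 6: x=3 → posterior Gamma(21, 17/2)
obs 7: x=1 → posterior Gamma(22, 19/2)
obs 8: x=0 → posterior Gamma(22, 21/2)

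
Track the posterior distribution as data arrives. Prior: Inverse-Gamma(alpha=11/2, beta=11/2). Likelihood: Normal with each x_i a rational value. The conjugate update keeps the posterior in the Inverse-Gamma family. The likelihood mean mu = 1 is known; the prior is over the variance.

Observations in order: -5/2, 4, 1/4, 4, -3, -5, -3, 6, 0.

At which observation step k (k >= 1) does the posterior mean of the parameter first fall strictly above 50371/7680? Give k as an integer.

k = 7

obs 1: x=-5/2 → posterior Inverse-Gamma(6, 93/8)
obs 2: x=4 → posterior Inverse-Gamma(13/2, 129/8)
obs 3: x=1/4 → posterior Inverse-Gamma(7, 525/32)
obs 4: x=4 → posterior Inverse-Gamma(15/2, 669/32)
obs 5: x=-3 → posterior Inverse-Gamma(8, 925/32)
obs 6: x=-5 → posterior Inverse-Gamma(17/2, 1501/32)
obs 7: x=-3 → posterior Inverse-Gamma(9, 1757/32)
obs 8: x=6 → posterior Inverse-Gamma(19/2, 2157/32)
obs 9: x=0 → posterior Inverse-Gamma(10, 2173/32)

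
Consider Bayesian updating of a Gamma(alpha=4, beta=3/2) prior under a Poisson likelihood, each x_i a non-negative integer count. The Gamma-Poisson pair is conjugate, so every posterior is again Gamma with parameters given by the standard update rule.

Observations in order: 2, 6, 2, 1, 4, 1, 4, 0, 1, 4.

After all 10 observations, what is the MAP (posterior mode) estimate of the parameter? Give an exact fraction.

obs 1: x=2 → posterior Gamma(6, 5/2)
obs 2: x=6 → posterior Gamma(12, 7/2)
obs 3: x=2 → posterior Gamma(14, 9/2)
obs 4: x=1 → posterior Gamma(15, 11/2)
obs 5: x=4 → posterior Gamma(19, 13/2)
obs 6: x=1 → posterior Gamma(20, 15/2)
obs 7: x=4 → posterior Gamma(24, 17/2)
obs 8: x=0 → posterior Gamma(24, 19/2)
obs 9: x=1 → posterior Gamma(25, 21/2)
obs 10: x=4 → posterior Gamma(29, 23/2)

56/23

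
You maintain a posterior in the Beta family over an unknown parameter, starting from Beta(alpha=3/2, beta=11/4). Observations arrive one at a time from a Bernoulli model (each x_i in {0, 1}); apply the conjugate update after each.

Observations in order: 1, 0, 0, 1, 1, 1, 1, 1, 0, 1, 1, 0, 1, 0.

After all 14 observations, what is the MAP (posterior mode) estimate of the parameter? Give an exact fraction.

obs 1: x=1 → posterior Beta(5/2, 11/4)
obs 2: x=0 → posterior Beta(5/2, 15/4)
obs 3: x=0 → posterior Beta(5/2, 19/4)
obs 4: x=1 → posterior Beta(7/2, 19/4)
obs 5: x=1 → posterior Beta(9/2, 19/4)
obs 6: x=1 → posterior Beta(11/2, 19/4)
obs 7: x=1 → posterior Beta(13/2, 19/4)
obs 8: x=1 → posterior Beta(15/2, 19/4)
obs 9: x=0 → posterior Beta(15/2, 23/4)
obs 10: x=1 → posterior Beta(17/2, 23/4)
obs 11: x=1 → posterior Beta(19/2, 23/4)
obs 12: x=0 → posterior Beta(19/2, 27/4)
obs 13: x=1 → posterior Beta(21/2, 27/4)
obs 14: x=0 → posterior Beta(21/2, 31/4)

38/65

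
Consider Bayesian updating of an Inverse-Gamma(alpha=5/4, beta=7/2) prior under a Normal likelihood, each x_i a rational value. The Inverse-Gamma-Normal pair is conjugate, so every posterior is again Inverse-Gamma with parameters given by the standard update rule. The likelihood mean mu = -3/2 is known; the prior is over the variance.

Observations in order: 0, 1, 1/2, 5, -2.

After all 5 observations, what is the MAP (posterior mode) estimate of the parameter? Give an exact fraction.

124/19

obs 1: x=0 → posterior Inverse-Gamma(7/4, 37/8)
obs 2: x=1 → posterior Inverse-Gamma(9/4, 31/4)
obs 3: x=1/2 → posterior Inverse-Gamma(11/4, 39/4)
obs 4: x=5 → posterior Inverse-Gamma(13/4, 247/8)
obs 5: x=-2 → posterior Inverse-Gamma(15/4, 31)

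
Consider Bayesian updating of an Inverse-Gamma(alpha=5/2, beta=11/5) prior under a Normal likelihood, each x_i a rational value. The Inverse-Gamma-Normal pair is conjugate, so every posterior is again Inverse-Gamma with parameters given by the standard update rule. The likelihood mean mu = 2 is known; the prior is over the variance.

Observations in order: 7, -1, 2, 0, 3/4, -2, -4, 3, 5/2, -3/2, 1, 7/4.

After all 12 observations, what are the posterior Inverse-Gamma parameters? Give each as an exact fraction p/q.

alpha=17/2, beta=4421/80

obs 1: x=7 → posterior Inverse-Gamma(3, 147/10)
obs 2: x=-1 → posterior Inverse-Gamma(7/2, 96/5)
obs 3: x=2 → posterior Inverse-Gamma(4, 96/5)
obs 4: x=0 → posterior Inverse-Gamma(9/2, 106/5)
obs 5: x=3/4 → posterior Inverse-Gamma(5, 3517/160)
obs 6: x=-2 → posterior Inverse-Gamma(11/2, 4797/160)
obs 7: x=-4 → posterior Inverse-Gamma(6, 7677/160)
obs 8: x=3 → posterior Inverse-Gamma(13/2, 7757/160)
obs 9: x=5/2 → posterior Inverse-Gamma(7, 7777/160)
obs 10: x=-3/2 → posterior Inverse-Gamma(15/2, 8757/160)
obs 11: x=1 → posterior Inverse-Gamma(8, 8837/160)
obs 12: x=7/4 → posterior Inverse-Gamma(17/2, 4421/80)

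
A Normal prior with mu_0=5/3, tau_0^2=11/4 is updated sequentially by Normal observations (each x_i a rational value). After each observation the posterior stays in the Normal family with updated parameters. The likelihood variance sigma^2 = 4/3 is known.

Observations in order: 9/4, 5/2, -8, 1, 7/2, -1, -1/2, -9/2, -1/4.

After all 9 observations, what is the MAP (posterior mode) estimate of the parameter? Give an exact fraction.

-415/939

obs 1: x=9/4 → posterior Normal(173/84, 44/49)
obs 2: x=5/2 → posterior Normal(2201/984, 22/41)
obs 3: x=-8 → posterior Normal(-967/1380, 44/115)
obs 4: x=1 → posterior Normal(-571/1776, 11/37)
obs 5: x=7/2 → posterior Normal(815/2172, 44/181)
obs 6: x=-1 → posterior Normal(419/2568, 22/107)
obs 7: x=-1/2 → posterior Normal(17/228, 44/247)
obs 8: x=-9/2 → posterior Normal(-223/480, 11/70)
obs 9: x=-1/4 → posterior Normal(-415/939, 44/313)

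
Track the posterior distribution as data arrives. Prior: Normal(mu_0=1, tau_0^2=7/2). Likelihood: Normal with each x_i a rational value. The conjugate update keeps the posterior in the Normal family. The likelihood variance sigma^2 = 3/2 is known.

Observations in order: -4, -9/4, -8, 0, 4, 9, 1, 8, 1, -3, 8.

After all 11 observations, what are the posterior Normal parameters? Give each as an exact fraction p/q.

obs 1: x=-4 → posterior Normal(-5/2, 21/20)
obs 2: x=-9/4 → posterior Normal(-163/68, 21/34)
obs 3: x=-8 → posterior Normal(-129/32, 7/16)
obs 4: x=0 → posterior Normal(-387/124, 21/62)
obs 5: x=4 → posterior Normal(-275/152, 21/76)
obs 6: x=9 → posterior Normal(-23/180, 7/30)
obs 7: x=1 → posterior Normal(5/208, 21/104)
obs 8: x=8 → posterior Normal(229/236, 21/118)
obs 9: x=1 → posterior Normal(257/264, 7/44)
obs 10: x=-3 → posterior Normal(173/292, 21/146)
obs 11: x=8 → posterior Normal(397/320, 21/160)

mu_0=397/320, tau_0^2=21/160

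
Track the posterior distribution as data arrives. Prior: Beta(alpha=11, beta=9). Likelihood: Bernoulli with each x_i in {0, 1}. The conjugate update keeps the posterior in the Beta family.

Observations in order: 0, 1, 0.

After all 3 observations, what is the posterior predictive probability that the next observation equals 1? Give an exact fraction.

obs 1: x=0 → posterior Beta(11, 10)
obs 2: x=1 → posterior Beta(12, 10)
obs 3: x=0 → posterior Beta(12, 11)

12/23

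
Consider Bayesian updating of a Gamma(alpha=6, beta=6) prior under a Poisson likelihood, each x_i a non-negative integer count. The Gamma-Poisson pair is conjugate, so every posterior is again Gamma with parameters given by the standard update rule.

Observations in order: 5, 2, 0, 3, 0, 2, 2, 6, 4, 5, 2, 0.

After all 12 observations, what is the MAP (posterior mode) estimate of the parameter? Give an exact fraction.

2

obs 1: x=5 → posterior Gamma(11, 7)
obs 2: x=2 → posterior Gamma(13, 8)
obs 3: x=0 → posterior Gamma(13, 9)
obs 4: x=3 → posterior Gamma(16, 10)
obs 5: x=0 → posterior Gamma(16, 11)
obs 6: x=2 → posterior Gamma(18, 12)
obs 7: x=2 → posterior Gamma(20, 13)
obs 8: x=6 → posterior Gamma(26, 14)
obs 9: x=4 → posterior Gamma(30, 15)
obs 10: x=5 → posterior Gamma(35, 16)
obs 11: x=2 → posterior Gamma(37, 17)
obs 12: x=0 → posterior Gamma(37, 18)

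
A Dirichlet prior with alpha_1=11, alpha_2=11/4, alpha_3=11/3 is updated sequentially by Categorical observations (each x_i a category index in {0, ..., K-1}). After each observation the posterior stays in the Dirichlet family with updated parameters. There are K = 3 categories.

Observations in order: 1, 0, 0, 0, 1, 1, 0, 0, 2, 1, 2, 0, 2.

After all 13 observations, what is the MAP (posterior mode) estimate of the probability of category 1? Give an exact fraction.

obs 1: x=1 → posterior Dirichlet(11, 15/4, 11/3)
obs 2: x=0 → posterior Dirichlet(12, 15/4, 11/3)
obs 3: x=0 → posterior Dirichlet(13, 15/4, 11/3)
obs 4: x=0 → posterior Dirichlet(14, 15/4, 11/3)
obs 5: x=1 → posterior Dirichlet(14, 19/4, 11/3)
obs 6: x=1 → posterior Dirichlet(14, 23/4, 11/3)
obs 7: x=0 → posterior Dirichlet(15, 23/4, 11/3)
obs 8: x=0 → posterior Dirichlet(16, 23/4, 11/3)
obs 9: x=2 → posterior Dirichlet(16, 23/4, 14/3)
obs 10: x=1 → posterior Dirichlet(16, 27/4, 14/3)
obs 11: x=2 → posterior Dirichlet(16, 27/4, 17/3)
obs 12: x=0 → posterior Dirichlet(17, 27/4, 17/3)
obs 13: x=2 → posterior Dirichlet(17, 27/4, 20/3)

69/329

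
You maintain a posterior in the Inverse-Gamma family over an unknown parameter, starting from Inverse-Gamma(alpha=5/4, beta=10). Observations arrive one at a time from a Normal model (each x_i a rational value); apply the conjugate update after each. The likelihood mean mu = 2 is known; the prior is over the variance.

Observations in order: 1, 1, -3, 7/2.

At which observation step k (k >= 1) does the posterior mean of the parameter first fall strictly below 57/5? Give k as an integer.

obs 1: x=1 → posterior Inverse-Gamma(7/4, 21/2)
obs 2: x=1 → posterior Inverse-Gamma(9/4, 11)
obs 3: x=-3 → posterior Inverse-Gamma(11/4, 47/2)
obs 4: x=7/2 → posterior Inverse-Gamma(13/4, 197/8)

k = 2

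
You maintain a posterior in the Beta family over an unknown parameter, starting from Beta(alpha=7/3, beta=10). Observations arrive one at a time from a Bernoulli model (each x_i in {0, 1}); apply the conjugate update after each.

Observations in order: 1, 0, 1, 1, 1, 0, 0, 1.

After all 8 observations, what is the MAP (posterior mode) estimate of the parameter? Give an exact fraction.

19/55

obs 1: x=1 → posterior Beta(10/3, 10)
obs 2: x=0 → posterior Beta(10/3, 11)
obs 3: x=1 → posterior Beta(13/3, 11)
obs 4: x=1 → posterior Beta(16/3, 11)
obs 5: x=1 → posterior Beta(19/3, 11)
obs 6: x=0 → posterior Beta(19/3, 12)
obs 7: x=0 → posterior Beta(19/3, 13)
obs 8: x=1 → posterior Beta(22/3, 13)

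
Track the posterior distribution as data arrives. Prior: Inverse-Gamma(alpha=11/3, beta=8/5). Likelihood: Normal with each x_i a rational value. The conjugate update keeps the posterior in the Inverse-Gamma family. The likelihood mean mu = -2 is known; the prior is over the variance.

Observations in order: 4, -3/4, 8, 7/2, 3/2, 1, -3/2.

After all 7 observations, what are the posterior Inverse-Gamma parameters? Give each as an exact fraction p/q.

alpha=43/6, beta=15401/160

obs 1: x=4 → posterior Inverse-Gamma(25/6, 98/5)
obs 2: x=-3/4 → posterior Inverse-Gamma(14/3, 3261/160)
obs 3: x=8 → posterior Inverse-Gamma(31/6, 11261/160)
obs 4: x=7/2 → posterior Inverse-Gamma(17/3, 13681/160)
obs 5: x=3/2 → posterior Inverse-Gamma(37/6, 14661/160)
obs 6: x=1 → posterior Inverse-Gamma(20/3, 15381/160)
obs 7: x=-3/2 → posterior Inverse-Gamma(43/6, 15401/160)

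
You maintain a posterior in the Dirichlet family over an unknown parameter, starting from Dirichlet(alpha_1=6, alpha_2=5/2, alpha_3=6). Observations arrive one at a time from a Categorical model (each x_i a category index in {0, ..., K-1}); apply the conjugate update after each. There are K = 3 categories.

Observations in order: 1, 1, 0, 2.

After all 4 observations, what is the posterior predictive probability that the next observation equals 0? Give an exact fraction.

obs 1: x=1 → posterior Dirichlet(6, 7/2, 6)
obs 2: x=1 → posterior Dirichlet(6, 9/2, 6)
obs 3: x=0 → posterior Dirichlet(7, 9/2, 6)
obs 4: x=2 → posterior Dirichlet(7, 9/2, 7)

14/37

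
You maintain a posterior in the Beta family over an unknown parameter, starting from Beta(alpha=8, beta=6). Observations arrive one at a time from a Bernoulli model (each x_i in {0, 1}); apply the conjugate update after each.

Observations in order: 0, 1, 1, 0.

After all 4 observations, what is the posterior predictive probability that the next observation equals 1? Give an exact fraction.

obs 1: x=0 → posterior Beta(8, 7)
obs 2: x=1 → posterior Beta(9, 7)
obs 3: x=1 → posterior Beta(10, 7)
obs 4: x=0 → posterior Beta(10, 8)

5/9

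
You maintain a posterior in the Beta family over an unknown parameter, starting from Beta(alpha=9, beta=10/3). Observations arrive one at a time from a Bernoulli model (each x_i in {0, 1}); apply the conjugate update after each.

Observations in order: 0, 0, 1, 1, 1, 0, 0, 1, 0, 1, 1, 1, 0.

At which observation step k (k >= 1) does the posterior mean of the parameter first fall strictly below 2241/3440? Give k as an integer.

k = 2

obs 1: x=0 → posterior Beta(9, 13/3)
obs 2: x=0 → posterior Beta(9, 16/3)
obs 3: x=1 → posterior Beta(10, 16/3)
obs 4: x=1 → posterior Beta(11, 16/3)
obs 5: x=1 → posterior Beta(12, 16/3)
obs 6: x=0 → posterior Beta(12, 19/3)
obs 7: x=0 → posterior Beta(12, 22/3)
obs 8: x=1 → posterior Beta(13, 22/3)
obs 9: x=0 → posterior Beta(13, 25/3)
obs 10: x=1 → posterior Beta(14, 25/3)
obs 11: x=1 → posterior Beta(15, 25/3)
obs 12: x=1 → posterior Beta(16, 25/3)
obs 13: x=0 → posterior Beta(16, 28/3)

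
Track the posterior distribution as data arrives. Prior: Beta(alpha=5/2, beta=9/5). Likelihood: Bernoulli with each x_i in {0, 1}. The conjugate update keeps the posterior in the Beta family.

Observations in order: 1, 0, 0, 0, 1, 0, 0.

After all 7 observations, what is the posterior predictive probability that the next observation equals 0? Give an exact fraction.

68/113

obs 1: x=1 → posterior Beta(7/2, 9/5)
obs 2: x=0 → posterior Beta(7/2, 14/5)
obs 3: x=0 → posterior Beta(7/2, 19/5)
obs 4: x=0 → posterior Beta(7/2, 24/5)
obs 5: x=1 → posterior Beta(9/2, 24/5)
obs 6: x=0 → posterior Beta(9/2, 29/5)
obs 7: x=0 → posterior Beta(9/2, 34/5)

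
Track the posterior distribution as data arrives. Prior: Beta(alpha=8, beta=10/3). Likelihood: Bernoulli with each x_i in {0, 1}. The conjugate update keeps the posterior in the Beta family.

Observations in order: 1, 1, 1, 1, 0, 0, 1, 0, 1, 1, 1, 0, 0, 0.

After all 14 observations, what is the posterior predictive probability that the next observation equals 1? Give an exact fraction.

obs 1: x=1 → posterior Beta(9, 10/3)
obs 2: x=1 → posterior Beta(10, 10/3)
obs 3: x=1 → posterior Beta(11, 10/3)
obs 4: x=1 → posterior Beta(12, 10/3)
obs 5: x=0 → posterior Beta(12, 13/3)
obs 6: x=0 → posterior Beta(12, 16/3)
obs 7: x=1 → posterior Beta(13, 16/3)
obs 8: x=0 → posterior Beta(13, 19/3)
obs 9: x=1 → posterior Beta(14, 19/3)
obs 10: x=1 → posterior Beta(15, 19/3)
obs 11: x=1 → posterior Beta(16, 19/3)
obs 12: x=0 → posterior Beta(16, 22/3)
obs 13: x=0 → posterior Beta(16, 25/3)
obs 14: x=0 → posterior Beta(16, 28/3)

12/19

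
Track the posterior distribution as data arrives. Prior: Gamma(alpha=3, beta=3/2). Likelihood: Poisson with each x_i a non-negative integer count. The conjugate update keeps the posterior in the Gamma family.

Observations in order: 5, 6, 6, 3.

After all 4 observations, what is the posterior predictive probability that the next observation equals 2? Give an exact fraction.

988554988553782058960170224/7056410014866816666030739693

obs 1: x=5 → posterior Gamma(8, 5/2)
obs 2: x=6 → posterior Gamma(14, 7/2)
obs 3: x=6 → posterior Gamma(20, 9/2)
obs 4: x=3 → posterior Gamma(23, 11/2)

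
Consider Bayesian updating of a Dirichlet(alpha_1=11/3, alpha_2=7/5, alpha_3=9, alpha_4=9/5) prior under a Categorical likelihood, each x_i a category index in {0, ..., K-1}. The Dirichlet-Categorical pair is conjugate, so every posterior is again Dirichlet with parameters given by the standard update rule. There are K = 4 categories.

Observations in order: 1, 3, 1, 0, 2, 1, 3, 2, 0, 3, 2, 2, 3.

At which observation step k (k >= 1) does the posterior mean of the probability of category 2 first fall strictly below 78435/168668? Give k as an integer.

obs 1: x=1 → posterior Dirichlet(11/3, 12/5, 9, 9/5)
obs 2: x=3 → posterior Dirichlet(11/3, 12/5, 9, 14/5)
obs 3: x=1 → posterior Dirichlet(11/3, 17/5, 9, 14/5)
obs 4: x=0 → posterior Dirichlet(14/3, 17/5, 9, 14/5)
obs 5: x=2 → posterior Dirichlet(14/3, 17/5, 10, 14/5)
obs 6: x=1 → posterior Dirichlet(14/3, 22/5, 10, 14/5)
obs 7: x=3 → posterior Dirichlet(14/3, 22/5, 10, 19/5)
obs 8: x=2 → posterior Dirichlet(14/3, 22/5, 11, 19/5)
obs 9: x=0 → posterior Dirichlet(17/3, 22/5, 11, 19/5)
obs 10: x=3 → posterior Dirichlet(17/3, 22/5, 11, 24/5)
obs 11: x=2 → posterior Dirichlet(17/3, 22/5, 12, 24/5)
obs 12: x=2 → posterior Dirichlet(17/3, 22/5, 13, 24/5)
obs 13: x=3 → posterior Dirichlet(17/3, 22/5, 13, 29/5)

k = 4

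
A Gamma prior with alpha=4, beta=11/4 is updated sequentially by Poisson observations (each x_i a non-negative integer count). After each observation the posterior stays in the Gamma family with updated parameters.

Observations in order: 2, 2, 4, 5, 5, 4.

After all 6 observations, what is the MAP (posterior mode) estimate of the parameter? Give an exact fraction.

obs 1: x=2 → posterior Gamma(6, 15/4)
obs 2: x=2 → posterior Gamma(8, 19/4)
obs 3: x=4 → posterior Gamma(12, 23/4)
obs 4: x=5 → posterior Gamma(17, 27/4)
obs 5: x=5 → posterior Gamma(22, 31/4)
obs 6: x=4 → posterior Gamma(26, 35/4)

20/7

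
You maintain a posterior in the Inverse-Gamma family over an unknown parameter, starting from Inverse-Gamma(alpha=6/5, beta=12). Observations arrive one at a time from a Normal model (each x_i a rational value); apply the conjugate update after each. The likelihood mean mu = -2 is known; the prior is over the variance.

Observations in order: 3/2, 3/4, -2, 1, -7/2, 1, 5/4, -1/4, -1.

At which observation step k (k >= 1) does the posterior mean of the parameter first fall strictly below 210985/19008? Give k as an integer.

k = 5

obs 1: x=3/2 → posterior Inverse-Gamma(17/10, 145/8)
obs 2: x=3/4 → posterior Inverse-Gamma(11/5, 701/32)
obs 3: x=-2 → posterior Inverse-Gamma(27/10, 701/32)
obs 4: x=1 → posterior Inverse-Gamma(16/5, 845/32)
obs 5: x=-7/2 → posterior Inverse-Gamma(37/10, 881/32)
obs 6: x=1 → posterior Inverse-Gamma(21/5, 1025/32)
obs 7: x=5/4 → posterior Inverse-Gamma(47/10, 597/16)
obs 8: x=-1/4 → posterior Inverse-Gamma(26/5, 1243/32)
obs 9: x=-1 → posterior Inverse-Gamma(57/10, 1259/32)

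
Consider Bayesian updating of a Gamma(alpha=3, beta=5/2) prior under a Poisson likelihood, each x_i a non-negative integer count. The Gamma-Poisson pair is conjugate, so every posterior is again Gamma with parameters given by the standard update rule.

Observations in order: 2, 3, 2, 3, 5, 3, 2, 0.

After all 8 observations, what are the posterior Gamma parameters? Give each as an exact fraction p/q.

alpha=23, beta=21/2

obs 1: x=2 → posterior Gamma(5, 7/2)
obs 2: x=3 → posterior Gamma(8, 9/2)
obs 3: x=2 → posterior Gamma(10, 11/2)
obs 4: x=3 → posterior Gamma(13, 13/2)
obs 5: x=5 → posterior Gamma(18, 15/2)
obs 6: x=3 → posterior Gamma(21, 17/2)
obs 7: x=2 → posterior Gamma(23, 19/2)
obs 8: x=0 → posterior Gamma(23, 21/2)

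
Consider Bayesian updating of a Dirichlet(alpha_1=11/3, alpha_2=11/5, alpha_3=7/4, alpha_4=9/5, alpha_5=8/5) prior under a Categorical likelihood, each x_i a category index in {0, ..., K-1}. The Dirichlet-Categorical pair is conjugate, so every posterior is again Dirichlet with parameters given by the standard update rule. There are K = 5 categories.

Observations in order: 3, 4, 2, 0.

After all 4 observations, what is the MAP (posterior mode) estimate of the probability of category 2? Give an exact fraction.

105/601

obs 1: x=3 → posterior Dirichlet(11/3, 11/5, 7/4, 14/5, 8/5)
obs 2: x=4 → posterior Dirichlet(11/3, 11/5, 7/4, 14/5, 13/5)
obs 3: x=2 → posterior Dirichlet(11/3, 11/5, 11/4, 14/5, 13/5)
obs 4: x=0 → posterior Dirichlet(14/3, 11/5, 11/4, 14/5, 13/5)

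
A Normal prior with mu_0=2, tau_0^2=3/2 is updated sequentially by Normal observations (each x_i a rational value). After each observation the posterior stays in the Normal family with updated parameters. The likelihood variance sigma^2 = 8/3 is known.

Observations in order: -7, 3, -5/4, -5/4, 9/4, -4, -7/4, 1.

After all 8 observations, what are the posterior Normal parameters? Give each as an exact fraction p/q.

obs 1: x=-7 → posterior Normal(-31/25, 24/25)
obs 2: x=3 → posterior Normal(-2/17, 12/17)
obs 3: x=-5/4 → posterior Normal(-61/172, 24/43)
obs 4: x=-5/4 → posterior Normal(-53/104, 6/13)
obs 5: x=9/4 → posterior Normal(-25/244, 24/61)
obs 6: x=-4 → posterior Normal(-169/280, 12/35)
obs 7: x=-7/4 → posterior Normal(-58/79, 24/79)
obs 8: x=1 → posterior Normal(-49/88, 3/11)

mu_0=-49/88, tau_0^2=3/11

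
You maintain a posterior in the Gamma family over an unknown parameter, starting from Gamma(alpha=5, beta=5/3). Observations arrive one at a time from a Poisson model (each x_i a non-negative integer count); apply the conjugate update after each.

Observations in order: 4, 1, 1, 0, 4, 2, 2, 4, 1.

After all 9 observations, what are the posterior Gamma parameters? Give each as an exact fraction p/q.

alpha=24, beta=32/3

obs 1: x=4 → posterior Gamma(9, 8/3)
obs 2: x=1 → posterior Gamma(10, 11/3)
obs 3: x=1 → posterior Gamma(11, 14/3)
obs 4: x=0 → posterior Gamma(11, 17/3)
obs 5: x=4 → posterior Gamma(15, 20/3)
obs 6: x=2 → posterior Gamma(17, 23/3)
obs 7: x=2 → posterior Gamma(19, 26/3)
obs 8: x=4 → posterior Gamma(23, 29/3)
obs 9: x=1 → posterior Gamma(24, 32/3)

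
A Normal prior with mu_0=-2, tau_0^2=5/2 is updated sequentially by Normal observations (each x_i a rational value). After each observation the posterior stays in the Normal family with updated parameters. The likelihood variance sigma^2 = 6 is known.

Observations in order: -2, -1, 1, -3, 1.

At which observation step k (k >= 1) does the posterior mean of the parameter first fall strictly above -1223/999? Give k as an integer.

obs 1: x=-2 → posterior Normal(-2, 30/17)
obs 2: x=-1 → posterior Normal(-39/22, 15/11)
obs 3: x=1 → posterior Normal(-34/27, 10/9)
obs 4: x=-3 → posterior Normal(-49/32, 15/16)
obs 5: x=1 → posterior Normal(-44/37, 30/37)

k = 5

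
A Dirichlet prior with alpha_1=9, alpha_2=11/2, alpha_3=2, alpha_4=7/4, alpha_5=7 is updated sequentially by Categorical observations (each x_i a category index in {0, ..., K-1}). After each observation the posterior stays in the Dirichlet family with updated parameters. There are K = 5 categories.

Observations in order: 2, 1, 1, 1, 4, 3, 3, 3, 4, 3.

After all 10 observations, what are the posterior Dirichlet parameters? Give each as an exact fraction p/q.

obs 1: x=2 → posterior Dirichlet(9, 11/2, 3, 7/4, 7)
obs 2: x=1 → posterior Dirichlet(9, 13/2, 3, 7/4, 7)
obs 3: x=1 → posterior Dirichlet(9, 15/2, 3, 7/4, 7)
obs 4: x=1 → posterior Dirichlet(9, 17/2, 3, 7/4, 7)
obs 5: x=4 → posterior Dirichlet(9, 17/2, 3, 7/4, 8)
obs 6: x=3 → posterior Dirichlet(9, 17/2, 3, 11/4, 8)
obs 7: x=3 → posterior Dirichlet(9, 17/2, 3, 15/4, 8)
obs 8: x=3 → posterior Dirichlet(9, 17/2, 3, 19/4, 8)
obs 9: x=4 → posterior Dirichlet(9, 17/2, 3, 19/4, 9)
obs 10: x=3 → posterior Dirichlet(9, 17/2, 3, 23/4, 9)

alpha_1=9, alpha_2=17/2, alpha_3=3, alpha_4=23/4, alpha_5=9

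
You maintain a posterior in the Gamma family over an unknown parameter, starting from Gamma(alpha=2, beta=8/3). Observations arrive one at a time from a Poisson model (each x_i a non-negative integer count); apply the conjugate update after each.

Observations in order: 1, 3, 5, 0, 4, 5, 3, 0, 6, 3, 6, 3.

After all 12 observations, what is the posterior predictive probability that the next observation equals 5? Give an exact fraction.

obs 1: x=1 → posterior Gamma(3, 11/3)
obs 2: x=3 → posterior Gamma(6, 14/3)
obs 3: x=5 → posterior Gamma(11, 17/3)
obs 4: x=0 → posterior Gamma(11, 20/3)
obs 5: x=4 → posterior Gamma(15, 23/3)
obs 6: x=5 → posterior Gamma(20, 26/3)
obs 7: x=3 → posterior Gamma(23, 29/3)
obs 8: x=0 → posterior Gamma(23, 32/3)
obs 9: x=6 → posterior Gamma(29, 35/3)
obs 10: x=3 → posterior Gamma(32, 38/3)
obs 11: x=6 → posterior Gamma(38, 41/3)
obs 12: x=3 → posterior Gamma(41, 44/3)

7147457085175616700121590916665223661435398438505848192139887551885059555328/82509026882222311120566982684134696912730742581791615268985651657159497554529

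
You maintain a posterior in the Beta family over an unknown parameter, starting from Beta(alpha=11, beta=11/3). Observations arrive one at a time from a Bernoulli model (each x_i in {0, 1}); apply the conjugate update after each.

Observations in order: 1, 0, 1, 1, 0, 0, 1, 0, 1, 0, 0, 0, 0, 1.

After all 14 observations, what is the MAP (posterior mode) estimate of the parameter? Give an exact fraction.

obs 1: x=1 → posterior Beta(12, 11/3)
obs 2: x=0 → posterior Beta(12, 14/3)
obs 3: x=1 → posterior Beta(13, 14/3)
obs 4: x=1 → posterior Beta(14, 14/3)
obs 5: x=0 → posterior Beta(14, 17/3)
obs 6: x=0 → posterior Beta(14, 20/3)
obs 7: x=1 → posterior Beta(15, 20/3)
obs 8: x=0 → posterior Beta(15, 23/3)
obs 9: x=1 → posterior Beta(16, 23/3)
obs 10: x=0 → posterior Beta(16, 26/3)
obs 11: x=0 → posterior Beta(16, 29/3)
obs 12: x=0 → posterior Beta(16, 32/3)
obs 13: x=0 → posterior Beta(16, 35/3)
obs 14: x=1 → posterior Beta(17, 35/3)

3/5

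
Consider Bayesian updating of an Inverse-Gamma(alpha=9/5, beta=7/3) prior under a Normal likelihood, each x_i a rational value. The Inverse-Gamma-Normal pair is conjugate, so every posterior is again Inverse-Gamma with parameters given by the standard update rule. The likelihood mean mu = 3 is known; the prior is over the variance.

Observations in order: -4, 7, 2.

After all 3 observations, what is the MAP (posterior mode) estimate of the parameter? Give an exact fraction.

obs 1: x=-4 → posterior Inverse-Gamma(23/10, 161/6)
obs 2: x=7 → posterior Inverse-Gamma(14/5, 209/6)
obs 3: x=2 → posterior Inverse-Gamma(33/10, 106/3)

1060/129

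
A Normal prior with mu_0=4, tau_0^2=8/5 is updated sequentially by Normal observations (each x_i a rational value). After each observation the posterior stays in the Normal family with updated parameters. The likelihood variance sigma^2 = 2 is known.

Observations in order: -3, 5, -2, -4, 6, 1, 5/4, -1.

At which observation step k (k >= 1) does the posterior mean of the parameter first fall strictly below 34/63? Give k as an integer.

obs 1: x=-3 → posterior Normal(8/9, 8/9)
obs 2: x=5 → posterior Normal(28/13, 8/13)
obs 3: x=-2 → posterior Normal(20/17, 8/17)
obs 4: x=-4 → posterior Normal(4/21, 8/21)
obs 5: x=6 → posterior Normal(28/25, 8/25)
obs 6: x=1 → posterior Normal(32/29, 8/29)
obs 7: x=5/4 → posterior Normal(37/33, 8/33)
obs 8: x=-1 → posterior Normal(33/37, 8/37)

k = 4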